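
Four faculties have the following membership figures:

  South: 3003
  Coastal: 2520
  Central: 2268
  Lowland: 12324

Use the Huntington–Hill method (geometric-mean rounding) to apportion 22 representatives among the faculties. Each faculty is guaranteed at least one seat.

With divisor 920: modified quotas South 3.264, Coastal 2.739, Central 2.465, Lowland 13.396.
Geometric-mean thresholds: South √(3·4)=3.464, Coastal √(2·3)=2.449, Central √(2·3)=2.449, Lowland √(13·14)=13.491.
Each quota rounded against its threshold gives South 3, Coastal 3, Central 3, Lowland 13 (total 22).

South: 3, Coastal: 3, Central: 3, Lowland: 13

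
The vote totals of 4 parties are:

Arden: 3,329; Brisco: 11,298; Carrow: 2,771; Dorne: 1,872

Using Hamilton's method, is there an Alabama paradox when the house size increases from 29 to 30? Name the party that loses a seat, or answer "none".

At 29 seats: Arden 5, Brisco 17, Carrow 4, Dorne 3.
At 30 seats: Arden 5, Brisco 18, Carrow 4, Dorne 3.
No party's allocation decreased.

none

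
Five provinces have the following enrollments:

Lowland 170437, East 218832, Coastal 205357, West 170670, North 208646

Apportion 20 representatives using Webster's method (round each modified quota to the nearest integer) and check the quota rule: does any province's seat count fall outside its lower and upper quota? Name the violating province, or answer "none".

none

Standard quotas: Lowland 3.500, East 4.494, Coastal 4.217, West 3.505, North 4.285.
Webster allocation: Lowland 4, East 4, Coastal 4, West 4, North 4.
Every allocation lies between the lower and upper quota.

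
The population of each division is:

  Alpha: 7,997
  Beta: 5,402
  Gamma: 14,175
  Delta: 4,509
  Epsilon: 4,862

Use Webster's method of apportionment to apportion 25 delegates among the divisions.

Alpha: 5, Beta: 4, Gamma: 10, Delta: 3, Epsilon: 3

Standard divisor 36945/25 ≈ 1477.8; standard quotas: Alpha 5.411, Beta 3.655, Gamma 9.592, Delta 3.051, Epsilon 3.290.
Rounding to the nearest integer gives Alpha 5, Beta 4, Gamma 10, Delta 3, Epsilon 3 — total 25, matching the house size, so no adjustment is needed.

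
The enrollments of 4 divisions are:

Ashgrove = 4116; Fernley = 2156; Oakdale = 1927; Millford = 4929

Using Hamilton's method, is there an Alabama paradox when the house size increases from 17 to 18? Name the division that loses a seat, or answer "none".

Oakdale

At 17 seats: Ashgrove 5, Fernley 3, Oakdale 3, Millford 6.
At 18 seats: Ashgrove 6, Fernley 3, Oakdale 2, Millford 7.
Oakdale drops from 3 to 2.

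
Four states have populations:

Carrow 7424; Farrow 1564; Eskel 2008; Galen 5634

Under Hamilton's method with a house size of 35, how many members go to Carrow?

The standard divisor is 16630/35 ≈ 475.143.
Standard quotas: Carrow 15.6248, Farrow 3.2916, Eskel 4.2261, Galen 11.8575.
Lower quotas: Carrow 15, Farrow 3, Eskel 4, Galen 11 (sum 33, leaving 2 seats).
Remainders in descending order: Galen 0.8575, Carrow 0.6248, Farrow 0.2916, Eskel 0.2261.
Largest remainders: Galen, Carrow receive the extra seats.
Carrow receives 16.

16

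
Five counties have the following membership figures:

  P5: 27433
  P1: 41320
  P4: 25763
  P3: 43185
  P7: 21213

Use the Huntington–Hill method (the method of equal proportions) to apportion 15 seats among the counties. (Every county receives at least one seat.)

P5=3; P1=4; P4=2; P3=4; P7=2

With divisor 10859: modified quotas P5 2.526, P1 3.805, P4 2.373, P3 3.977, P7 1.953.
Geometric-mean thresholds: P5 √(2·3)=2.449, P1 √(3·4)=3.464, P4 √(2·3)=2.449, P3 √(3·4)=3.464, P7 √(1·2)=1.414.
Each quota rounded against its threshold gives P5 3, P1 4, P4 2, P3 4, P7 2 (total 15).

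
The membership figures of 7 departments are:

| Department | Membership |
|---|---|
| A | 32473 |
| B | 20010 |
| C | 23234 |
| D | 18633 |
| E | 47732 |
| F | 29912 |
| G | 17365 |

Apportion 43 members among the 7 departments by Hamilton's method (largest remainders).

A: 7, B: 5, C: 5, D: 4, E: 11, F: 7, G: 4

The standard divisor is 189359/43 ≈ 4403.698.
Standard quotas: A 7.3740, B 4.5439, C 5.2760, D 4.2312, E 10.8391, F 6.7925, G 3.9433.
Lower quotas: A 7, B 4, C 5, D 4, E 10, F 6, G 3 (sum 39, leaving 4 seats).
Remainders in descending order: G 0.9433, E 0.8391, F 0.7925, B 0.5439, A 0.3740, C 0.2760, D 0.2312.
The surplus seats go to G, E, F, B.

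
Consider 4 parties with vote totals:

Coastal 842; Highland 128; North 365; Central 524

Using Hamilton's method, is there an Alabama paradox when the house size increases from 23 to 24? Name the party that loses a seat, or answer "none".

At 23 seats: Coastal 10, Highland 2, North 5, Central 6.
At 24 seats: Coastal 11, Highland 1, North 5, Central 7.
Highland drops from 2 to 1.

Highland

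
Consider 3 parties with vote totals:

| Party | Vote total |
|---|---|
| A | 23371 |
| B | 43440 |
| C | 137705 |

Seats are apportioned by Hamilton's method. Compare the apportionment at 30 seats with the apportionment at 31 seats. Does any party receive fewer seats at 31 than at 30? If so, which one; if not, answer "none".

A

At 30 seats: A 4, B 6, C 20.
At 31 seats: A 3, B 7, C 21.
A drops from 4 to 3.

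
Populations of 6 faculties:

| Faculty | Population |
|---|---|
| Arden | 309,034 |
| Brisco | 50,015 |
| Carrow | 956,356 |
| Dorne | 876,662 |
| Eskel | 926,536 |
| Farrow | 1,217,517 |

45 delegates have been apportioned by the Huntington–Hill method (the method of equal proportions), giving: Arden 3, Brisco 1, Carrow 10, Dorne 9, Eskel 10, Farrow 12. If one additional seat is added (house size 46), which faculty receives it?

Priority for the next seat is population ÷ (√(s·(s+1))).
Priorities: Arden 89210.432, Brisco 35365.946, Carrow 91184.967, Dorne 92408.289, Eskel 88341.741, Farrow 97479.375.
Highest priority: Farrow.

Farrow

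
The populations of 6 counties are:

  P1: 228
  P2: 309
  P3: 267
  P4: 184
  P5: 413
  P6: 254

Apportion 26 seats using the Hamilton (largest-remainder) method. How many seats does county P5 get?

Total 1655; standard divisor 1655/26 ≈ 63.654.
Standard quotas: P1 3.582, P2 4.854, P3 4.195, P4 2.891, P5 6.488, P6 3.990.
Lower quotas: P1 3, P2 4, P3 4, P4 2, P5 6, P6 3 (sum 22, leaving 4 seats).
Remainders in descending order: P6 0.990, P4 0.891, P2 0.854, P1 0.582, P5 0.488, P3 0.195.
Largest remainders: P6, P4, P2, P1 receive the extra seats.
P5 receives 6.

6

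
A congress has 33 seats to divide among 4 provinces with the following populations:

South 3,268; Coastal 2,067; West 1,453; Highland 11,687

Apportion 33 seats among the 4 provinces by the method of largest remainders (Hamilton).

The standard divisor is 18475/33 ≈ 559.848.
Standard quotas: South 5.8373, Coastal 3.6921, West 2.5953, Highland 20.8753.
Lower quotas: South 5, Coastal 3, West 2, Highland 20 (sum 30, leaving 3 seats).
Remainders in descending order: Highland 0.8753, South 0.8373, Coastal 0.6921, West 0.5953.
Largest remainders: Highland, South, Coastal receive the extra seats.

South 6, Coastal 4, West 2, Highland 21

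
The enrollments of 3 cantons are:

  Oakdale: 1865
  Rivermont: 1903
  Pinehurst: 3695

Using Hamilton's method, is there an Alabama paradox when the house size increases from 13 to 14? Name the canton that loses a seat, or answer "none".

At 13 seats: Oakdale 3, Rivermont 3, Pinehurst 7.
At 14 seats: Oakdale 3, Rivermont 4, Pinehurst 7.
No canton's allocation decreased.

none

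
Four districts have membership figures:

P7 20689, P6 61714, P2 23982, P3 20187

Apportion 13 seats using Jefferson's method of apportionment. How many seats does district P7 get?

2

Standard divisor 126572/13 ≈ 9736.308; standard quotas: P7 2.125, P6 6.339, P2 2.463, P3 2.073.
Rounding down gives 2, 6, 2, 2 = 12 seats, so the divisor must be adjusted.
With modified divisor 8400: modified quotas P7 2.463, P6 7.347, P2 2.855, P3 2.403.
Rounding down: P7 2, P6 7, P2 2, P3 2 (total 13).
P7 receives 2.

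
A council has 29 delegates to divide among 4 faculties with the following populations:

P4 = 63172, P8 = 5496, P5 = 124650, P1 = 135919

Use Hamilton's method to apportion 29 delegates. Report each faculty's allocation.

Total 329237; standard divisor 329237/29 = 11353.
Standard quotas: P4 5.5643, P8 0.4841, P5 10.9795, P1 11.9721.
Lower quotas: P4 5, P8 0, P5 10, P1 11 (sum 26, leaving 3 seats).
Remainders in descending order: P5 0.9795, P1 0.9721, P4 0.5643, P8 0.4841.
The surplus seats go to P5, P1, P4.

P4 6, P8 0, P5 11, P1 12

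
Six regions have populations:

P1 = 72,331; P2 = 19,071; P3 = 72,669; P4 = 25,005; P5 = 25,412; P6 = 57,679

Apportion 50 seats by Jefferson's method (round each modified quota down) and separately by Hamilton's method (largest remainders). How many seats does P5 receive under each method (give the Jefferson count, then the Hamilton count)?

Jefferson: P1 14, P2 3, P3 14, P4 4, P5 4, P6 11.
Hamilton: P1 13, P2 3, P3 13, P4 5, P5 5, P6 11.
P5 gets 4 under Jefferson and 5 under Hamilton.

4 and 5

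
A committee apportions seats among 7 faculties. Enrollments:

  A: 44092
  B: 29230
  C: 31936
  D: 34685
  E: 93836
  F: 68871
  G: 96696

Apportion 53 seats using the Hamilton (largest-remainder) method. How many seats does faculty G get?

Standard divisor: 399346 ÷ 53 ≈ 7534.83.
Standard quotas: A 5.8518, B 3.8793, C 4.2384, D 4.6033, E 12.4536, F 9.1404, G 12.8332.
Lower quotas: A 5, B 3, C 4, D 4, E 12, F 9, G 12 (sum 49, leaving 4 seats).
Remainders in descending order: B 0.8793, A 0.8518, G 0.8332, D 0.6033, E 0.4536, C 0.2384, F 0.1404.
The surplus seats go to B, A, G, D.
G receives 13.

13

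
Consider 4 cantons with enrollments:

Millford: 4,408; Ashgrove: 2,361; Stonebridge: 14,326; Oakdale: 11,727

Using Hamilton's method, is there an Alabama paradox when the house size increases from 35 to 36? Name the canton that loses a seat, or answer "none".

Ashgrove

At 35 seats: Millford 5, Ashgrove 3, Stonebridge 15, Oakdale 12.
At 36 seats: Millford 5, Ashgrove 2, Stonebridge 16, Oakdale 13.
Ashgrove drops from 3 to 2.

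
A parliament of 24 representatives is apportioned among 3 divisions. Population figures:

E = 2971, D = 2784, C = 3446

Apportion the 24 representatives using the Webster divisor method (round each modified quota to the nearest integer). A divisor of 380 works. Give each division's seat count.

E: 8, D: 7, C: 9

With modified divisor 380: modified quotas E 7.818, D 7.326, C 9.068.
Rounding to the nearest integer: E 8, D 7, C 9 (total 24).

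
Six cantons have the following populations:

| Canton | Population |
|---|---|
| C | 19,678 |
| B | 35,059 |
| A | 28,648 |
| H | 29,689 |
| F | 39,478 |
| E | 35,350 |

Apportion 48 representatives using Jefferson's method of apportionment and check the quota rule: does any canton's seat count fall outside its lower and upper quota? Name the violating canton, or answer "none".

none

Standard quotas: C 5.027, B 8.956, A 7.318, H 7.584, F 10.085, E 9.030.
Jefferson allocation: C 5, B 9, A 7, H 8, F 10, E 9.
Every allocation lies between the lower and upper quota.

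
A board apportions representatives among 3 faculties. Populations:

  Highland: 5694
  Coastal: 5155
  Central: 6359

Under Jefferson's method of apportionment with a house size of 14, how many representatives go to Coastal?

Standard divisor 17208/14 ≈ 1229.143; standard quotas: Highland 4.632, Coastal 4.194, Central 5.174.
Rounding down gives 4, 4, 5 = 13 seats, so the divisor must be adjusted.
With modified divisor 1100: modified quotas Highland 5.176, Coastal 4.686, Central 5.781.
Rounding down: Highland 5, Coastal 4, Central 5 (total 14).
Coastal receives 4.

4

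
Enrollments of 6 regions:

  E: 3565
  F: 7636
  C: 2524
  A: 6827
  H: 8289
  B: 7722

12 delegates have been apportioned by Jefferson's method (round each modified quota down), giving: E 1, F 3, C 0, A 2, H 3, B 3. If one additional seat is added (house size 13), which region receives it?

Priority for the next seat is population ÷ (current seats + 1).
Priorities: E 1782.500, F 1909.000, C 2524.000, A 2275.667, H 2072.250, B 1930.500.
Highest priority: C.

C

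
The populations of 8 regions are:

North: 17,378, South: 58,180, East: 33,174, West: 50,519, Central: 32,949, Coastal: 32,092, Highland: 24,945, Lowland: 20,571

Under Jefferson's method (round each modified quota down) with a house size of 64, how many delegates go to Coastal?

Standard divisor 269808/64 ≈ 4215.75; standard quotas: North 4.122, South 13.801, East 7.869, West 11.983, Central 7.816, Coastal 7.612, Highland 5.917, Lowland 4.880.
Rounding down gives 4, 13, 7, 11, 7, 7, 5, 4 = 58 seats, so the divisor must be adjusted.
With modified divisor 4060: modified quotas North 4.280, South 14.330, East 8.171, West 12.443, Central 8.116, Coastal 7.904, Highland 6.144, Lowland 5.067.
Rounding down: North 4, South 14, East 8, West 12, Central 8, Coastal 7, Highland 6, Lowland 5 (total 64).
Coastal receives 7.

7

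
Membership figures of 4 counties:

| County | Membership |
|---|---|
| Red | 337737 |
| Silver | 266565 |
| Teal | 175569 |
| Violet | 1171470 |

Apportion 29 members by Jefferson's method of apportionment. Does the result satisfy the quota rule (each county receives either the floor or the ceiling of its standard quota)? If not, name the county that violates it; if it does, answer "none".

none

Standard quotas: Red 5.019, Silver 3.962, Teal 2.609, Violet 17.410.
Jefferson allocation: Red 5, Silver 4, Teal 2, Violet 18.
Every allocation lies between the lower and upper quota.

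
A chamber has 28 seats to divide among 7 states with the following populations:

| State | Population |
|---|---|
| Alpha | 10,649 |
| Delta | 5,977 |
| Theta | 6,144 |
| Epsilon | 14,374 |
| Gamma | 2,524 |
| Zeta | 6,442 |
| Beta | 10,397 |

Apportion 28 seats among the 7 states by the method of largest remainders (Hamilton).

The standard divisor is 56507/28 ≈ 2018.107.
Standard quotas: Alpha 5.2767, Delta 2.9617, Theta 3.0444, Epsilon 7.1225, Gamma 1.2507, Zeta 3.1921, Beta 5.1519.
Lower quotas: Alpha 5, Delta 2, Theta 3, Epsilon 7, Gamma 1, Zeta 3, Beta 5 (sum 26, leaving 2 seats).
Remainders in descending order: Delta 0.9617, Alpha 0.2767, Gamma 0.2507, Zeta 0.1921, Beta 0.1519, Epsilon 0.1225, Theta 0.0444.
The surplus seats go to Delta, Alpha.

Alpha 6, Delta 3, Theta 3, Epsilon 7, Gamma 1, Zeta 3, Beta 5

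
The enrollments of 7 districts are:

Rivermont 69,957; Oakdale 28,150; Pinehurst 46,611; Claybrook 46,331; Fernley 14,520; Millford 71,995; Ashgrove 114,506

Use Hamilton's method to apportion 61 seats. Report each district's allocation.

Standard divisor: 392070 ÷ 61 ≈ 6427.377.
Standard quotas: Rivermont 10.8842, Oakdale 4.3797, Pinehurst 7.2519, Claybrook 7.2084, Fernley 2.2591, Millford 11.2013, Ashgrove 17.8154.
Lower quotas: Rivermont 10, Oakdale 4, Pinehurst 7, Claybrook 7, Fernley 2, Millford 11, Ashgrove 17 (sum 58, leaving 3 seats).
Remainders in descending order: Rivermont 0.8842, Ashgrove 0.8154, Oakdale 0.3797, Fernley 0.2591, Pinehurst 0.2519, Claybrook 0.2084, Millford 0.2013.
The surplus seats go to Rivermont, Ashgrove, Oakdale.

Rivermont: 11, Oakdale: 5, Pinehurst: 7, Claybrook: 7, Fernley: 2, Millford: 11, Ashgrove: 18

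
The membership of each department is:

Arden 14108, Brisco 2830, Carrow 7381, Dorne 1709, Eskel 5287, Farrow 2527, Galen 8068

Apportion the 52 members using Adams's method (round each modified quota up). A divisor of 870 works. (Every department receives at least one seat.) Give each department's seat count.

With modified divisor 870: modified quotas Arden 16.216, Brisco 3.253, Carrow 8.484, Dorne 1.964, Eskel 6.077, Farrow 2.905, Galen 9.274.
Rounding up: Arden 17, Brisco 4, Carrow 9, Dorne 2, Eskel 7, Farrow 3, Galen 10 (total 52).

Arden: 17, Brisco: 4, Carrow: 9, Dorne: 2, Eskel: 7, Farrow: 3, Galen: 10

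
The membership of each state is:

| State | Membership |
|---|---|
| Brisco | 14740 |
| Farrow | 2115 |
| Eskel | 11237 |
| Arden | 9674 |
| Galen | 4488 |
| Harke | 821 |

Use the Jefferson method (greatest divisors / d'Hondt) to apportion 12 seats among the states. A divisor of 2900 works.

Brisco 5; Farrow 0; Eskel 3; Arden 3; Galen 1; Harke 0

With modified divisor 2900: modified quotas Brisco 5.083, Farrow 0.729, Eskel 3.875, Arden 3.336, Galen 1.548, Harke 0.283.
Rounding down: Brisco 5, Farrow 0, Eskel 3, Arden 3, Galen 1, Harke 0 (total 12).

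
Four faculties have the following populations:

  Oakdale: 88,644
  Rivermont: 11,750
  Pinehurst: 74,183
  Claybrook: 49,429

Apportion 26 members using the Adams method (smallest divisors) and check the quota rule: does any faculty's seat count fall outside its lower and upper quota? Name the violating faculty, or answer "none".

none

Standard quotas: Oakdale 10.289, Rivermont 1.364, Pinehurst 8.610, Claybrook 5.737.
Adams allocation: Oakdale 10, Rivermont 2, Pinehurst 8, Claybrook 6.
Every allocation lies between the lower and upper quota.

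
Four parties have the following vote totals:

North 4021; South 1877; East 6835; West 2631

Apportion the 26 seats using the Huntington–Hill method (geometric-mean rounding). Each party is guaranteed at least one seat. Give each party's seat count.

North 7, South 3, East 12, West 4

With divisor 592: modified quotas North 6.792, South 3.171, East 11.546, West 4.444.
Geometric-mean thresholds: North √(6·7)=6.481, South √(3·4)=3.464, East √(11·12)=11.489, West √(4·5)=4.472.
Each quota rounded against its threshold gives North 7, South 3, East 12, West 4 (total 26).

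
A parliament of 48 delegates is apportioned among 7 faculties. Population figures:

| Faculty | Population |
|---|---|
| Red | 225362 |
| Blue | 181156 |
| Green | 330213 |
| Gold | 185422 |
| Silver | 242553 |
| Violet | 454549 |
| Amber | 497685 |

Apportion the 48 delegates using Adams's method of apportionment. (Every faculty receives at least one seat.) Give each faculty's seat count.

Red 5, Blue 4, Green 8, Gold 4, Silver 6, Violet 10, Amber 11

Standard divisor 2116940/48 ≈ 44102.917; standard quotas: Red 5.110, Blue 4.108, Green 7.487, Gold 4.204, Silver 5.500, Violet 10.307, Amber 11.285.
Rounding up gives 6, 5, 8, 5, 6, 11, 12 = 53 seats, so the divisor must be adjusted.
With modified divisor 46800: modified quotas Red 4.815, Blue 3.871, Green 7.056, Gold 3.962, Silver 5.183, Violet 9.713, Amber 10.634.
Rounding up: Red 5, Blue 4, Green 8, Gold 4, Silver 6, Violet 10, Amber 11 (total 48).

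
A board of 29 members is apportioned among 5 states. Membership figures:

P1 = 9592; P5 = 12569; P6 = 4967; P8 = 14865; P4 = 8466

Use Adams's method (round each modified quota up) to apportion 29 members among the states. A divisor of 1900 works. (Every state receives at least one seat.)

P1 6, P5 7, P6 3, P8 8, P4 5

With modified divisor 1900: modified quotas P1 5.048, P5 6.615, P6 2.614, P8 7.824, P4 4.456.
Rounding up: P1 6, P5 7, P6 3, P8 8, P4 5 (total 29).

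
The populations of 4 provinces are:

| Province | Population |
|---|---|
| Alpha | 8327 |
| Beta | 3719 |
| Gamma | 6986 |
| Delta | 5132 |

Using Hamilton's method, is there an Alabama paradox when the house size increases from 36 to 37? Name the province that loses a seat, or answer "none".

Beta

At 36 seats: Alpha 12, Beta 6, Gamma 10, Delta 8.
At 37 seats: Alpha 13, Beta 5, Gamma 11, Delta 8.
Beta drops from 6 to 5.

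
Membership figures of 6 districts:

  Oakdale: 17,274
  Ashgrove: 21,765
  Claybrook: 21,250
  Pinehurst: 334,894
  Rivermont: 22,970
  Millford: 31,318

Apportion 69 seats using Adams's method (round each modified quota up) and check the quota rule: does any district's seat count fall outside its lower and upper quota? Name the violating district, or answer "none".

Standard quotas: Oakdale 2.652, Ashgrove 3.341, Claybrook 3.262, Pinehurst 51.411, Rivermont 3.526, Millford 4.808.
Adams allocation: Oakdale 3, Ashgrove 4, Claybrook 4, Pinehurst 49, Rivermont 4, Millford 5.
Pinehurst has quota 51.411 (lower 51, upper 52) but receives 49 — outside the quota interval.

Pinehurst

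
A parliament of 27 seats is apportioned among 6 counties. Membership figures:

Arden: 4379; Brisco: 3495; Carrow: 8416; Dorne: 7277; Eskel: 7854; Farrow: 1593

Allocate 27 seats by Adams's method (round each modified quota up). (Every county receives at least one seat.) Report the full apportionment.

Standard divisor 33014/27 ≈ 1222.741; standard quotas: Arden 3.581, Brisco 2.858, Carrow 6.883, Dorne 5.951, Eskel 6.423, Farrow 1.303.
Rounding up gives 4, 3, 7, 6, 7, 2 = 29 seats, so the divisor must be adjusted.
With modified divisor 1430: modified quotas Arden 3.062, Brisco 2.444, Carrow 5.885, Dorne 5.089, Eskel 5.492, Farrow 1.114.
Rounding up: Arden 4, Brisco 3, Carrow 6, Dorne 6, Eskel 6, Farrow 2 (total 27).

Arden 4, Brisco 3, Carrow 6, Dorne 6, Eskel 6, Farrow 2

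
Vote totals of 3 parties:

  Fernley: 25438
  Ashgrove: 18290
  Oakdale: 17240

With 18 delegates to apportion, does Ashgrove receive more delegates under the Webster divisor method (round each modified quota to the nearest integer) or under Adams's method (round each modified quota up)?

Webster: Fernley 8, Ashgrove 5, Oakdale 5.
Adams: Fernley 7, Ashgrove 6, Oakdale 5.
Ashgrove gets 5 under Webster and 6 under Adams.

Adams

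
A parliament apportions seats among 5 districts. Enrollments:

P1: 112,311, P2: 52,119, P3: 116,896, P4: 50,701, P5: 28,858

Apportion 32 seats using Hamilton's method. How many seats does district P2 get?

5

The standard divisor is 360885/32 ≈ 11277.656.
Standard quotas: P1 9.9587, P2 4.6214, P3 10.3653, P4 4.4957, P5 2.5589.
Lower quotas: P1 9, P2 4, P3 10, P4 4, P5 2 (sum 29, leaving 3 seats).
Remainders in descending order: P1 0.9587, P2 0.6214, P5 0.5589, P4 0.4957, P3 0.3653.
The surplus seats go to P1, P2, P5.
P2 receives 5.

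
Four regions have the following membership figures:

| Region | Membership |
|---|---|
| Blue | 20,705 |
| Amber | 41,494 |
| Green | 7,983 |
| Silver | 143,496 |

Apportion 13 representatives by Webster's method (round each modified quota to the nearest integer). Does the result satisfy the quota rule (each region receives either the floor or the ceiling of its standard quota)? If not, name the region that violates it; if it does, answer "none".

none

Standard quotas: Blue 1.260, Amber 2.524, Green 0.486, Silver 8.730.
Webster allocation: Blue 1, Amber 3, Green 0, Silver 9.
Every allocation lies between the lower and upper quota.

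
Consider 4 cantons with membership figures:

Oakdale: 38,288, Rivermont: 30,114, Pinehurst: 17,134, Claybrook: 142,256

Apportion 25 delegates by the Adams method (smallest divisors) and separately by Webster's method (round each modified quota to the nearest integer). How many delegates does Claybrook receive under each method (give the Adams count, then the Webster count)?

15 and 16

Adams: Oakdale 4, Rivermont 4, Pinehurst 2, Claybrook 15.
Webster: Oakdale 4, Rivermont 3, Pinehurst 2, Claybrook 16.
Claybrook gets 15 under Adams and 16 under Webster.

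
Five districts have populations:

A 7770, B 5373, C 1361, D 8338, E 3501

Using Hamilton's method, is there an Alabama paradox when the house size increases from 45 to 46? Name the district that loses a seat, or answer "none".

C

At 45 seats: A 13, B 9, C 3, D 14, E 6.
At 46 seats: A 14, B 9, C 2, D 15, E 6.
C drops from 3 to 2.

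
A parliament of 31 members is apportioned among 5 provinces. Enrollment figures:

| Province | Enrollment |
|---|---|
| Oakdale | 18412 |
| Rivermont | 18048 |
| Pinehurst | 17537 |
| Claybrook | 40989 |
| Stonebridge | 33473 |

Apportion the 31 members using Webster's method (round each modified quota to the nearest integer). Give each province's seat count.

Oakdale: 5, Rivermont: 4, Pinehurst: 4, Claybrook: 10, Stonebridge: 8

Standard divisor 128459/31 ≈ 4143.839; standard quotas: Oakdale 4.443, Rivermont 4.355, Pinehurst 4.232, Claybrook 9.892, Stonebridge 8.078.
Rounding to the nearest integer gives 4, 4, 4, 10, 8 = 30 seats, so the divisor must be adjusted.
With modified divisor 4050: modified quotas Oakdale 4.546, Rivermont 4.456, Pinehurst 4.330, Claybrook 10.121, Stonebridge 8.265.
Rounding to the nearest integer: Oakdale 5, Rivermont 4, Pinehurst 4, Claybrook 10, Stonebridge 8 (total 31).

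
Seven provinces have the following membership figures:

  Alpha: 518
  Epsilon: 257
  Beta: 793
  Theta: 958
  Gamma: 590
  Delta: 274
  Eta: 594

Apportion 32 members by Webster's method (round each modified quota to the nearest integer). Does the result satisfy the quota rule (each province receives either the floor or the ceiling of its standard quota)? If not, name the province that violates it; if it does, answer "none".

none

Standard quotas: Alpha 4.161, Epsilon 2.064, Beta 6.369, Theta 7.695, Gamma 4.739, Delta 2.201, Eta 4.771.
Webster allocation: Alpha 4, Epsilon 2, Beta 6, Theta 8, Gamma 5, Delta 2, Eta 5.
Every allocation lies between the lower and upper quota.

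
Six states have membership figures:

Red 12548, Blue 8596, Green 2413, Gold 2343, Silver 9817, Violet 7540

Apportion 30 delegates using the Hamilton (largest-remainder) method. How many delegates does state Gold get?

The standard divisor is 43257/30 ≈ 1441.9.
Standard quotas: Red 8.7024, Blue 5.9616, Green 1.6735, Gold 1.6249, Silver 6.8084, Violet 5.2292.
Lower quotas: Red 8, Blue 5, Green 1, Gold 1, Silver 6, Violet 5 (sum 26, leaving 4 seats).
Remainders in descending order: Blue 0.9616, Silver 0.8084, Red 0.7024, Green 0.6735, Gold 0.6249, Violet 0.2292.
Largest remainders: Blue, Silver, Red, Green receive the extra seats.
Gold receives 1.

1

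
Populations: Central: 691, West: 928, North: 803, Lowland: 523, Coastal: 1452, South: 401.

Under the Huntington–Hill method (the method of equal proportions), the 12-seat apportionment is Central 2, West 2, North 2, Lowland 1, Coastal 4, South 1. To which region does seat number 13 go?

Priority for the next seat is population ÷ (√(s·(s+1))).
Priorities: Central 282.100, West 378.854, North 327.823, Lowland 369.817, Coastal 324.677, South 283.550.
Highest priority: West.

West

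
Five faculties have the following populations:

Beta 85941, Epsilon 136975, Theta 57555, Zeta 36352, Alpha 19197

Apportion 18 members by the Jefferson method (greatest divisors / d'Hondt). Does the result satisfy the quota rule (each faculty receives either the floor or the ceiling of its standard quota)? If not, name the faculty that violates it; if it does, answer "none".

Standard quotas: Beta 4.604, Epsilon 7.338, Theta 3.083, Zeta 1.947, Alpha 1.028.
Jefferson allocation: Beta 5, Epsilon 7, Theta 3, Zeta 2, Alpha 1.
Every allocation lies between the lower and upper quota.

none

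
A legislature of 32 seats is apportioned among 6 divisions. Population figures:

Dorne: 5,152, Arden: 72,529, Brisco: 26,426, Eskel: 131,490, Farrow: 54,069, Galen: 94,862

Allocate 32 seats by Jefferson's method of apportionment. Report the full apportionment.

Dorne 0; Arden 6; Brisco 2; Eskel 12; Farrow 4; Galen 8

Standard divisor 384528/32 ≈ 12016.5; standard quotas: Dorne 0.429, Arden 6.036, Brisco 2.199, Eskel 10.942, Farrow 4.500, Galen 7.894.
Rounding down gives 0, 6, 2, 10, 4, 7 = 29 seats, so the divisor must be adjusted.
With modified divisor 10900: modified quotas Dorne 0.473, Arden 6.654, Brisco 2.424, Eskel 12.063, Farrow 4.960, Galen 8.703.
Rounding down: Dorne 0, Arden 6, Brisco 2, Eskel 12, Farrow 4, Galen 8 (total 32).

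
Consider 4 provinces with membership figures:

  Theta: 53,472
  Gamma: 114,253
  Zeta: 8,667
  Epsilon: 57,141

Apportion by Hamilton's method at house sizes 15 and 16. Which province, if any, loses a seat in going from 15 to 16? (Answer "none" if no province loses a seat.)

Zeta

At 15 seats: Theta 3, Gamma 7, Zeta 1, Epsilon 4.
At 16 seats: Theta 4, Gamma 8, Zeta 0, Epsilon 4.
Zeta drops from 1 to 0.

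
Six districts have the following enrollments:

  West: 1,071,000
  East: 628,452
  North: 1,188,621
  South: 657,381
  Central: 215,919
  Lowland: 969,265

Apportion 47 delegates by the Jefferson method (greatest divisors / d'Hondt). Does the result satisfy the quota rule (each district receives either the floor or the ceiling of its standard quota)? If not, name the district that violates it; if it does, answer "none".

none

Standard quotas: West 10.641, East 6.244, North 11.809, South 6.531, Central 2.145, Lowland 9.630.
Jefferson allocation: West 11, East 6, North 12, South 6, Central 2, Lowland 10.
Every allocation lies between the lower and upper quota.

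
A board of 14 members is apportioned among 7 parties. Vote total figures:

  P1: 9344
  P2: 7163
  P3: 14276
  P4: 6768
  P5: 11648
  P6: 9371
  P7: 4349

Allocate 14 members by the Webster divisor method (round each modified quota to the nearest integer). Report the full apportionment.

Standard divisor 62919/14 ≈ 4494.214; standard quotas: P1 2.079, P2 1.594, P3 3.177, P4 1.506, P5 2.592, P6 2.085, P7 0.968.
Rounding to the nearest integer gives 2, 2, 3, 2, 3, 2, 1 = 15 seats, so the divisor must be adjusted.
With modified divisor 4600: modified quotas P1 2.031, P2 1.557, P3 3.103, P4 1.471, P5 2.532, P6 2.037, P7 0.945.
Rounding to the nearest integer: P1 2, P2 2, P3 3, P4 1, P5 3, P6 2, P7 1 (total 14).

P1 2; P2 2; P3 3; P4 1; P5 3; P6 2; P7 1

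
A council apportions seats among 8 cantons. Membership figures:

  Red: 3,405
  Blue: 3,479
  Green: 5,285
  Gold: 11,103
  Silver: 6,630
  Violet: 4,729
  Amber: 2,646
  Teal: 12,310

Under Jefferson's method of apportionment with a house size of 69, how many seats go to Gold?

Standard divisor 49587/69 ≈ 718.652; standard quotas: Red 4.738, Blue 4.841, Green 7.354, Gold 15.450, Silver 9.226, Violet 6.580, Amber 3.682, Teal 17.129.
Rounding down gives 4, 4, 7, 15, 9, 6, 3, 17 = 65 seats, so the divisor must be adjusted.
With modified divisor 678: modified quotas Red 5.022, Blue 5.131, Green 7.795, Gold 16.376, Silver 9.779, Violet 6.975, Amber 3.903, Teal 18.156.
Rounding down: Red 5, Blue 5, Green 7, Gold 16, Silver 9, Violet 6, Amber 3, Teal 18 (total 69).
Gold receives 16.

16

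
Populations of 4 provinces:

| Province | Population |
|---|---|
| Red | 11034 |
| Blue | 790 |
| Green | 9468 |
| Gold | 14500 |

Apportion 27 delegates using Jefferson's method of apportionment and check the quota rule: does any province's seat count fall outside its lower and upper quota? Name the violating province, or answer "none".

Standard quotas: Red 8.324, Blue 0.596, Green 7.142, Gold 10.938.
Jefferson allocation: Red 9, Blue 0, Green 7, Gold 11.
Every allocation lies between the lower and upper quota.

none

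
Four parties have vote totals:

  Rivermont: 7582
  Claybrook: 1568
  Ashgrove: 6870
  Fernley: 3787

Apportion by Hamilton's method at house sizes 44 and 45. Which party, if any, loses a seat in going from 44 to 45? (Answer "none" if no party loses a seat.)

Claybrook

At 44 seats: Rivermont 17, Claybrook 4, Ashgrove 15, Fernley 8.
At 45 seats: Rivermont 17, Claybrook 3, Ashgrove 16, Fernley 9.
Claybrook drops from 4 to 3.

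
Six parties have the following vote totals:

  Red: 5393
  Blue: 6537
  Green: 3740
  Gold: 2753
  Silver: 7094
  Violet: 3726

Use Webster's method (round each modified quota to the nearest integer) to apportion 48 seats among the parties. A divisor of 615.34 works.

Red=9; Blue=11; Green=6; Gold=4; Silver=12; Violet=6

With modified divisor 615.34: modified quotas Red 8.764, Blue 10.623, Green 6.078, Gold 4.474, Silver 11.529, Violet 6.055.
Rounding to the nearest integer: Red 9, Blue 11, Green 6, Gold 4, Silver 12, Violet 6 (total 48).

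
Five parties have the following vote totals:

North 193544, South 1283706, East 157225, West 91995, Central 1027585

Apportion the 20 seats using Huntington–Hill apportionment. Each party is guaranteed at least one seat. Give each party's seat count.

North 1, South 9, East 1, West 1, Central 8

With divisor 137087: modified quotas North 1.412, South 9.364, East 1.147, West 0.671, Central 7.496.
Geometric-mean thresholds: North √(1·2)=1.414, South √(9·10)=9.487, East √(1·2)=1.414, West (min 1), Central √(7·8)=7.483.
Each quota rounded against its threshold gives North 1, South 9, East 1, West 1, Central 8 (total 20).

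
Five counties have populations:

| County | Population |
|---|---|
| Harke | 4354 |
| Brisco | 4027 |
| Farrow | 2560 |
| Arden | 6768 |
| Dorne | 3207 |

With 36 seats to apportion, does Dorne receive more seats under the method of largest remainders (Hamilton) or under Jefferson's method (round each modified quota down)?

Hamilton: Harke 7, Brisco 7, Farrow 4, Arden 12, Dorne 6.
Jefferson: Harke 8, Brisco 7, Farrow 4, Arden 12, Dorne 5.
Dorne gets 6 under Hamilton and 5 under Jefferson.

Hamilton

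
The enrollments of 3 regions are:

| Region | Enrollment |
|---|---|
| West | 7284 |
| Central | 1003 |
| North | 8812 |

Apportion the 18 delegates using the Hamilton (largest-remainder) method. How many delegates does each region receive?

Total 17099; standard divisor 17099/18 ≈ 949.944.
Standard quotas: West 7.6678, Central 1.0559, North 9.2763.
Lower quotas: West 7, Central 1, North 9 (sum 17, leaving 1 seat).
Remainders in descending order: West 0.6678, North 0.2763, Central 0.0559.
Largest remainder: West receives the extra seat.

West 8, Central 1, North 9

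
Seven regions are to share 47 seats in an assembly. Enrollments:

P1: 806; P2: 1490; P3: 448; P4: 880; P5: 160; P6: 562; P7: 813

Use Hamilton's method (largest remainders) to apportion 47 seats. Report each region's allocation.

P1 7; P2 14; P3 4; P4 8; P5 2; P6 5; P7 7

Total 5159; standard divisor 5159/47 ≈ 109.766.
Standard quotas: P1 7.343, P2 13.574, P3 4.081, P4 8.017, P5 1.458, P6 5.120, P7 7.407.
Lower quotas: P1 7, P2 13, P3 4, P4 8, P5 1, P6 5, P7 7 (sum 45, leaving 2 seats).
Remainders in descending order: P2 0.574, P5 0.458, P7 0.407, P1 0.343, P6 0.120, P3 0.081, P4 0.017.
Largest remainders: P2, P5 receive the extra seats.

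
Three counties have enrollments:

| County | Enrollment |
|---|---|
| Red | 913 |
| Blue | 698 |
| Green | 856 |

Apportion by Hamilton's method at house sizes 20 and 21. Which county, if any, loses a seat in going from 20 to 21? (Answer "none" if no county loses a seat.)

none

At 20 seats: Red 7, Blue 6, Green 7.
At 21 seats: Red 8, Blue 6, Green 7.
No county's allocation decreased.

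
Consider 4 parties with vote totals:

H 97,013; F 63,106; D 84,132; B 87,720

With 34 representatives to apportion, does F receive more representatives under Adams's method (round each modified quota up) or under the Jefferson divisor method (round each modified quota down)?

Adams

Adams: H 10, F 7, D 8, B 9.
Jefferson: H 10, F 6, D 9, B 9.
F gets 7 under Adams and 6 under Jefferson.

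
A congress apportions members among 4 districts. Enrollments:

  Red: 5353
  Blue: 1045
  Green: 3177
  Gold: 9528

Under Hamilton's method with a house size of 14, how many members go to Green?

The standard divisor is 19103/14 ≈ 1364.5.
Standard quotas: Red 3.9230, Blue 0.7658, Green 2.3283, Gold 6.9828.
Lower quotas: Red 3, Blue 0, Green 2, Gold 6 (sum 11, leaving 3 seats).
Remainders in descending order: Gold 0.9828, Red 0.9230, Blue 0.7658, Green 0.3283.
Largest remainders: Gold, Red, Blue receive the extra seats.
Green receives 2.

2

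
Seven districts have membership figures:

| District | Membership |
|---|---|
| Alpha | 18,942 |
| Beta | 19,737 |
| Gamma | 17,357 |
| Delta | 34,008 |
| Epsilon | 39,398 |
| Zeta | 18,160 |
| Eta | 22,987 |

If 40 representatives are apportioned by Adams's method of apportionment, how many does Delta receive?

Standard divisor 170589/40 ≈ 4264.725; standard quotas: Alpha 4.442, Beta 4.628, Gamma 4.070, Delta 7.974, Epsilon 9.238, Zeta 4.258, Eta 5.390.
Rounding up gives 5, 5, 5, 8, 10, 5, 6 = 44 seats, so the divisor must be adjusted.
With modified divisor 4700: modified quotas Alpha 4.030, Beta 4.199, Gamma 3.693, Delta 7.236, Epsilon 8.383, Zeta 3.864, Eta 4.891.
Rounding up: Alpha 5, Beta 5, Gamma 4, Delta 8, Epsilon 9, Zeta 4, Eta 5 (total 40).
Delta receives 8.

8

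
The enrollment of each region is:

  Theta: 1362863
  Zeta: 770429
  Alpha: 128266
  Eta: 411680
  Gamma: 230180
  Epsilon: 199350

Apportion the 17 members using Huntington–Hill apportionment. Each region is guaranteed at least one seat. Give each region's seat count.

With divisor 177197: modified quotas Theta 7.691, Zeta 4.348, Alpha 0.724, Eta 2.323, Gamma 1.299, Epsilon 1.125.
Geometric-mean thresholds: Theta √(7·8)=7.483, Zeta √(4·5)=4.472, Alpha (min 1), Eta √(2·3)=2.449, Gamma √(1·2)=1.414, Epsilon √(1·2)=1.414.
Each quota rounded against its threshold gives Theta 8, Zeta 4, Alpha 1, Eta 2, Gamma 1, Epsilon 1 (total 17).

Theta 8, Zeta 4, Alpha 1, Eta 2, Gamma 1, Epsilon 1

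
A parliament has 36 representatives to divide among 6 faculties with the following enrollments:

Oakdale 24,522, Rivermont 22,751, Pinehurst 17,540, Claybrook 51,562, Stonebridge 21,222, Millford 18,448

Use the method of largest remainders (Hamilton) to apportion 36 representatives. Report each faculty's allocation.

The standard divisor is 156045/36 ≈ 4334.583.
Standard quotas: Oakdale 5.6573, Rivermont 5.2487, Pinehurst 4.0465, Claybrook 11.8955, Stonebridge 4.8960, Millford 4.2560.
Lower quotas: Oakdale 5, Rivermont 5, Pinehurst 4, Claybrook 11, Stonebridge 4, Millford 4 (sum 33, leaving 3 seats).
Remainders in descending order: Stonebridge 0.8960, Claybrook 0.8955, Oakdale 0.6573, Millford 0.2560, Rivermont 0.2487, Pinehurst 0.0465.
The surplus seats go to Stonebridge, Claybrook, Oakdale.

Oakdale: 6, Rivermont: 5, Pinehurst: 4, Claybrook: 12, Stonebridge: 5, Millford: 4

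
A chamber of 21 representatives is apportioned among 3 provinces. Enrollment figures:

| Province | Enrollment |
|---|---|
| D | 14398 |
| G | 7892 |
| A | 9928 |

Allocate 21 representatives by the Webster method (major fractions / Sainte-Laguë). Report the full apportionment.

D: 9, G: 5, A: 7

Standard divisor 32218/21 ≈ 1534.19; standard quotas: D 9.385, G 5.144, A 6.471.
Rounding to the nearest integer gives 9, 5, 6 = 20 seats, so the divisor must be adjusted.
With modified divisor 1520: modified quotas D 9.472, G 5.192, A 6.532.
Rounding to the nearest integer: D 9, G 5, A 7 (total 21).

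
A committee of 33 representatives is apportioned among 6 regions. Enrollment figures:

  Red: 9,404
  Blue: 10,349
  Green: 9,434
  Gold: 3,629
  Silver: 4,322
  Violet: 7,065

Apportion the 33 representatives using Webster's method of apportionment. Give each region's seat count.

Standard divisor 44203/33 ≈ 1339.485; standard quotas: Red 7.021, Blue 7.726, Green 7.043, Gold 2.709, Silver 3.227, Violet 5.274.
Rounding to the nearest integer gives Red 7, Blue 8, Green 7, Gold 3, Silver 3, Violet 5 — total 33, matching the house size, so no adjustment is needed.

Red: 7, Blue: 8, Green: 7, Gold: 3, Silver: 3, Violet: 5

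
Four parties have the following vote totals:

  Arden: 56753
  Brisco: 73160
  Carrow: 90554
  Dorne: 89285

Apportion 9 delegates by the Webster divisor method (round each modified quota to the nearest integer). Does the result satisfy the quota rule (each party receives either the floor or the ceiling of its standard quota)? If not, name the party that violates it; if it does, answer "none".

Standard quotas: Arden 1.649, Brisco 2.126, Carrow 2.631, Dorne 2.594.
Webster allocation: Arden 2, Brisco 2, Carrow 3, Dorne 2.
Every allocation lies between the lower and upper quota.

none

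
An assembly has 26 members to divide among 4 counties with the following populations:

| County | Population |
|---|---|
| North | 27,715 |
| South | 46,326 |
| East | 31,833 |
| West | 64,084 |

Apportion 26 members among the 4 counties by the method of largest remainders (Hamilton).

Total 169958; standard divisor 169958/26 ≈ 6536.846.
Standard quotas: North 4.2398, South 7.0869, East 4.8698, West 9.8035.
Lower quotas: North 4, South 7, East 4, West 9 (sum 24, leaving 2 seats).
Remainders in descending order: East 0.8698, West 0.8035, North 0.2398, South 0.0869.
Largest remainders: East, West receive the extra seats.

North 4, South 7, East 5, West 10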